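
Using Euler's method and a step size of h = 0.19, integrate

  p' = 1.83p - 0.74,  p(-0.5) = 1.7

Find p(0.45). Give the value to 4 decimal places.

6.1647

Euler: p_{n+1} = p_n + h·f(x_n, p_n).
x=-0.500000, p=1.700000: f=2.371000 → p ← 1.700000 + 0.19·2.371000 = 2.150490
x=-0.310000, p=2.150490: f=3.195397 → p ← 2.150490 + 0.19·3.195397 = 2.757615
x=-0.120000, p=2.757615: f=4.306436 → p ← 2.757615 + 0.19·4.306436 = 3.575838
x=0.070000, p=3.575838: f=5.803784 → p ← 3.575838 + 0.19·5.803784 = 4.678557
x=0.260000, p=4.678557: f=7.821760 → p ← 4.678557 + 0.19·7.821760 = 6.164692
p(0.45) ≈ 6.1647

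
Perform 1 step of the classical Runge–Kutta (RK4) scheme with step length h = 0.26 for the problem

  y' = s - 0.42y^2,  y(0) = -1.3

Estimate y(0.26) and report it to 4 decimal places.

RK4: k1 = f(s_n, y_n); k2 = f(s_n + h/2, y_n + (h/2)·k1); k3 = f(s_n + h/2, y_n + (h/2)·k2); k4 = f(s_n + h, y_n + h·k3); y_{n+1} = y_n + (h/6)·(k1 + 2k2 + 2k3 + k4).
s=0.000000, y=-1.300000:
  k1 = f(0.000000, -1.300000) = -0.709800
  k2 = f(0.130000, -1.392274) = -0.684139
  k3 = f(0.130000, -1.388938) = -0.680243
  k4 = f(0.260000, -1.476863) = -0.656072
  y ← -1.300000 + (0.26/6)·(k1 + 2k2 + 2k3 + k4) = -1.477434
y(0.26) ≈ -1.4774

-1.4774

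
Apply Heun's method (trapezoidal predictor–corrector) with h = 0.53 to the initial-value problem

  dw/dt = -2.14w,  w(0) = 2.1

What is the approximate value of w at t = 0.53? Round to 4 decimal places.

1.0689

Heun: k1 = f(t_n, w_n); k2 = f(t_n + h, w_n + h·k1); w_{n+1} = w_n + (h/2)·(k1 + k2).
t=0.000000, w=2.100000:
  k1 = f(0.000000, 2.100000) = -4.494000
  k2 = f(0.530000, -0.281820) = 0.603095
  w ← 2.100000 + (0.53/2)·(-4.494000 + 0.603095) = 1.068910
w(0.53) ≈ 1.0689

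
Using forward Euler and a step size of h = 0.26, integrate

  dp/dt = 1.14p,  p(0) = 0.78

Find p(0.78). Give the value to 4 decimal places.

1.6995

Euler: p_{n+1} = p_n + h·f(t_n, p_n).
t=0.000000, p=0.780000: f=0.889200 → p ← 0.780000 + 0.26·0.889200 = 1.011192
t=0.260000, p=1.011192: f=1.152759 → p ← 1.011192 + 0.26·1.152759 = 1.310909
t=0.520000, p=1.310909: f=1.494437 → p ← 1.310909 + 0.26·1.494437 = 1.699463
p(0.78) ≈ 1.6995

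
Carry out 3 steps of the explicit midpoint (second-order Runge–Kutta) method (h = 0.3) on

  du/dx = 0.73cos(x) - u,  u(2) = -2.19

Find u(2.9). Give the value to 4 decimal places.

-1.2481

Midpoint: k1 = f(x_n, u_n); k2 = f(x_n + h/2, u_n + (h/2)·k1); u_{n+1} = u_n + h·k2.
x=2.000000, u=-2.190000:
  k1 = f(2.000000, -2.190000) = 1.886213
  k2 = f(2.150000, -1.907068) = 1.507497
  u ← -2.190000 + 0.3·1.507497 = -1.737751
x=2.300000, u=-1.737751:
  k1 = f(2.300000, -1.737751) = 1.251369
  k2 = f(2.450000, -1.550045) = 0.987777
  u ← -1.737751 + 0.3·0.987777 = -1.441418
x=2.600000, u=-1.441418:
  k1 = f(2.600000, -1.441418) = 0.815889
  k2 = f(2.750000, -1.319035) = 0.644294
  u ← -1.441418 + 0.3·0.644294 = -1.248130
u(2.9) ≈ -1.2481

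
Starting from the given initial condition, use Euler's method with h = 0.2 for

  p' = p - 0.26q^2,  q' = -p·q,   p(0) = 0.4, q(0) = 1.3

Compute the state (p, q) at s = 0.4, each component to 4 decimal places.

Euler on (p,q): p_{n+1} = p_n + h·p', q_{n+1} = q_n + h·q'.
0.000000: (0.400000, 1.300000); f=(-0.039400, -0.520000) → (0.392120, 1.196000)
0.200000: (0.392120, 1.196000); f=(0.020212, -0.468976) → (0.396162, 1.102205)
(p(0.4), q(0.4)) ≈ (0.3962, 1.1022)

0.3962, 1.1022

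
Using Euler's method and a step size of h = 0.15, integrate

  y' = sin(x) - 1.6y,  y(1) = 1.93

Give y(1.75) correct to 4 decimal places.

0.9382

Euler: y_{n+1} = y_n + h·f(x_n, y_n).
x=1.000000, y=1.930000: f=-2.246529 → y ← 1.930000 + 0.15·(-2.246529) = 1.593021
x=1.150000, y=1.593021: f=-1.636069 → y ← 1.593021 + 0.15·(-1.636069) = 1.347610
x=1.300000, y=1.347610: f=-1.192618 → y ← 1.347610 + 0.15·(-1.192618) = 1.168718
x=1.450000, y=1.168718: f=-0.877235 → y ← 1.168718 + 0.15·(-0.877235) = 1.037132
x=1.600000, y=1.037132: f=-0.659838 → y ← 1.037132 + 0.15·(-0.659838) = 0.938157
y(1.75) ≈ 0.9382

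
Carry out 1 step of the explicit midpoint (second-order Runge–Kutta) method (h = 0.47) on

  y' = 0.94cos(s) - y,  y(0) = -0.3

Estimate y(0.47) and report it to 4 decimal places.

0.1337

Midpoint: k1 = f(s_n, y_n); k2 = f(s_n + h/2, y_n + (h/2)·k1); y_{n+1} = y_n + h·k2.
s=0.000000, y=-0.300000:
  k1 = f(0.000000, -0.300000) = 1.240000
  k2 = f(0.235000, -0.008600) = 0.922763
  y ← -0.300000 + 0.47·0.922763 = 0.133699
y(0.47) ≈ 0.1337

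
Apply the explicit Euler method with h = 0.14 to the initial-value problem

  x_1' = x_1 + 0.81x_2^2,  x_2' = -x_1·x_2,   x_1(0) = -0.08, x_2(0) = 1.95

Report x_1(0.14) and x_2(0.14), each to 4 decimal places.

0.3400, 1.9718

Euler on (x_1,x_2): x_1_{n+1} = x_1_n + h·x_1', x_2_{n+1} = x_2_n + h·x_2'.
0.000000: (-0.080000, 1.950000); f=(3.000025, 0.156000) → (0.340004, 1.971840)
(x_1(0.14), x_2(0.14)) ≈ (0.3400, 1.9718)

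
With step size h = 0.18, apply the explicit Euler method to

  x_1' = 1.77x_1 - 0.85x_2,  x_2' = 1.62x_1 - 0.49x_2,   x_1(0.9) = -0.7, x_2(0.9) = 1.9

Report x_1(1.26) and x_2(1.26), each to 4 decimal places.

Euler on (x_1,x_2): x_1_{n+1} = x_1_n + h·x_1', x_2_{n+1} = x_2_n + h·x_2'.
0.900000: (-0.700000, 1.900000); f=(-2.854000, -2.065000) → (-1.213720, 1.528300)
1.080000: (-1.213720, 1.528300); f=(-3.447339, -2.715093) → (-1.834241, 1.039583)
(x_1(1.26), x_2(1.26)) ≈ (-1.8342, 1.0396)

-1.8342, 1.0396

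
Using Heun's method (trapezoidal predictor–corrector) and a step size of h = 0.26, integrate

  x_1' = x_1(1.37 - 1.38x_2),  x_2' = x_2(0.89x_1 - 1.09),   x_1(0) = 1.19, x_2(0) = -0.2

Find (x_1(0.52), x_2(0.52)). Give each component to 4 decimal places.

Heun on (x_1,x_2): k1 = f(t_n, state_n); k2 = f(t_n + h, state_n + h·k1); state_{n+1} = state_n + (h/2)·(k1 + k2).
0.000000: (1.190000, -0.200000)
  k1 = (1.958740, 0.006180)
  predictor → (1.699272, -0.198393)
  k2 = (2.793234, -0.083792)
  → (1.807757, -0.210090)
0.260000: (1.807757, -0.210090)
  k1 = (3.000738, -0.109016)
  predictor → (2.587949, -0.238434)
  k2 = (4.397024, -0.289286)
  → (2.769466, -0.261869)
(x_1(0.52), x_2(0.52)) ≈ (2.7695, -0.2619)

2.7695, -0.2619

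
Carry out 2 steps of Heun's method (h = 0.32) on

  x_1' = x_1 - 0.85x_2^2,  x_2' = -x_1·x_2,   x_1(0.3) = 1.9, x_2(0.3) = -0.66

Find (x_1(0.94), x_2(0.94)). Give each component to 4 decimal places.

3.4287, -0.1784

Heun on (x_1,x_2): k1 = f(t_n, state_n); k2 = f(t_n + h, state_n + h·k1); state_{n+1} = state_n + (h/2)·(k1 + k2).
0.300000: (1.900000, -0.660000)
  k1 = (1.529740, 1.254000)
  predictor → (2.389517, -0.258720)
  k2 = (2.332621, 0.618216)
  → (2.517978, -0.360445)
0.620000: (2.517978, -0.360445)
  k1 = (2.407545, 0.907594)
  predictor → (3.288392, -0.070015)
  k2 = (3.284225, 0.230238)
  → (3.428661, -0.178392)
(x_1(0.94), x_2(0.94)) ≈ (3.4287, -0.1784)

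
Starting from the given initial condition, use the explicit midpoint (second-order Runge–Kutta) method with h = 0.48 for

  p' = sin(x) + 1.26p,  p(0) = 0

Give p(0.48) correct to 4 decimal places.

Midpoint: k1 = f(x_n, p_n); k2 = f(x_n + h/2, p_n + (h/2)·k1); p_{n+1} = p_n + h·k2.
x=0.000000, p=0.000000:
  k1 = f(0.000000, 0.000000) = 0.000000
  k2 = f(0.240000, 0.000000) = 0.237703
  p ← 0.000000 + 0.48·0.237703 = 0.114097
p(0.48) ≈ 0.1141

0.1141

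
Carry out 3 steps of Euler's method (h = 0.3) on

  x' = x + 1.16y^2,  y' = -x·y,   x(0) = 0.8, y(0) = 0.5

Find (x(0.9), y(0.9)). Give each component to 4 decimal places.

Euler on (x,y): x_{n+1} = x_n + h·x', y_{n+1} = y_n + h·y'.
0.000000: (0.800000, 0.500000); f=(1.090000, -0.400000) → (1.127000, 0.380000)
0.300000: (1.127000, 0.380000); f=(1.294504, -0.428260) → (1.515351, 0.251522)
0.600000: (1.515351, 0.251522); f=(1.588737, -0.381144) → (1.991972, 0.137179)
(x(0.9), y(0.9)) ≈ (1.9920, 0.1372)

1.9920, 0.1372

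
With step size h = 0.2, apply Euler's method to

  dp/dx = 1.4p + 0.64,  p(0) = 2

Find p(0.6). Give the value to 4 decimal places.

Euler: p_{n+1} = p_n + h·f(x_n, p_n).
x=0.000000, p=2.000000: f=3.440000 → p ← 2.000000 + 0.2·3.440000 = 2.688000
x=0.200000, p=2.688000: f=4.403200 → p ← 2.688000 + 0.2·4.403200 = 3.568640
x=0.400000, p=3.568640: f=5.636096 → p ← 3.568640 + 0.2·5.636096 = 4.695859
p(0.6) ≈ 4.6959

4.6959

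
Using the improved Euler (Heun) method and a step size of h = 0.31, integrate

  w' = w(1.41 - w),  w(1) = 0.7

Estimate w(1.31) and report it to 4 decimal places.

0.8506

Heun: k1 = f(t_n, w_n); k2 = f(t_n + h, w_n + h·k1); w_{n+1} = w_n + (h/2)·(k1 + k2).
t=1.000000, w=0.700000:
  k1 = f(1.000000, 0.700000) = 0.497000
  k2 = f(1.310000, 0.854070) = 0.474803
  w ← 0.700000 + (0.31/2)·(0.497000 + 0.474803) = 0.850629
w(1.31) ≈ 0.8506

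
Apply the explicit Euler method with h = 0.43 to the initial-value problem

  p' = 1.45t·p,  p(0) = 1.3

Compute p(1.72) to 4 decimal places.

4.5694

Euler: p_{n+1} = p_n + h·f(t_n, p_n).
t=0.000000, p=1.300000: f=0.000000 → p ← 1.300000 + 0.43·0.000000 = 1.300000
t=0.430000, p=1.300000: f=0.810550 → p ← 1.300000 + 0.43·0.810550 = 1.648537
t=0.860000, p=1.648537: f=2.055725 → p ← 1.648537 + 0.43·2.055725 = 2.532498
t=1.290000, p=2.532498: f=4.737038 → p ← 2.532498 + 0.43·4.737038 = 4.569425
p(1.72) ≈ 4.5694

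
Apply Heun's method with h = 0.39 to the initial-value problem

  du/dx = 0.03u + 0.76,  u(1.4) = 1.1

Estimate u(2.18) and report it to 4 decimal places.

Heun: k1 = f(x_n, u_n); k2 = f(x_n + h, u_n + h·k1); u_{n+1} = u_n + (h/2)·(k1 + k2).
x=1.400000, u=1.100000:
  k1 = f(1.400000, 1.100000) = 0.793000
  k2 = f(1.790000, 1.409270) = 0.802278
  u ← 1.100000 + (0.39/2)·(0.793000 + 0.802278) = 1.411079
x=1.790000, u=1.411079:
  k1 = f(1.790000, 1.411079) = 0.802332
  k2 = f(2.180000, 1.723989) = 0.811720
  u ← 1.411079 + (0.39/2)·(0.802332 + 0.811720) = 1.725819
u(2.18) ≈ 1.7258

1.7258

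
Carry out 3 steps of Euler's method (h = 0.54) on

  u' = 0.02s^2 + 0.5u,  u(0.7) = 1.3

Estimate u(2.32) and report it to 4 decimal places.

2.7267

Euler: u_{n+1} = u_n + h·f(s_n, u_n).
s=0.700000, u=1.300000: f=0.659800 → u ← 1.300000 + 0.54·0.659800 = 1.656292
s=1.240000, u=1.656292: f=0.858898 → u ← 1.656292 + 0.54·0.858898 = 2.120097
s=1.780000, u=2.120097: f=1.123416 → u ← 2.120097 + 0.54·1.123416 = 2.726742
u(2.32) ≈ 2.7267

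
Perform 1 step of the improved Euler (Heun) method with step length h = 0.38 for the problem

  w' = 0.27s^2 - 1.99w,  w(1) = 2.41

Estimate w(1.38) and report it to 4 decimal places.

1.3868

Heun: k1 = f(s_n, w_n); k2 = f(s_n + h, w_n + h·k1); w_{n+1} = w_n + (h/2)·(k1 + k2).
s=1.000000, w=2.410000:
  k1 = f(1.000000, 2.410000) = -4.525900
  k2 = f(1.380000, 0.690158) = -0.859226
  w ← 2.410000 + (0.38/2)·(-4.525900 + (-0.859226)) = 1.386826
w(1.38) ≈ 1.3868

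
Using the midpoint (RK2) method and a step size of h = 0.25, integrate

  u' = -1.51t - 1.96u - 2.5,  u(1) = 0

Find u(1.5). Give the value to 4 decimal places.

Midpoint: k1 = f(t_n, u_n); k2 = f(t_n + h/2, u_n + (h/2)·k1); u_{n+1} = u_n + h·k2.
t=1.000000, u=0.000000:
  k1 = f(1.000000, 0.000000) = -4.010000
  k2 = f(1.125000, -0.501250) = -3.216300
  u ← 0.000000 + 0.25·(-3.216300) = -0.804075
t=1.250000, u=-0.804075:
  k1 = f(1.250000, -0.804075) = -2.811513
  k2 = f(1.375000, -1.155514) = -2.311442
  u ← -0.804075 + 0.25·(-2.311442) = -1.381936
u(1.5) ≈ -1.3819

-1.3819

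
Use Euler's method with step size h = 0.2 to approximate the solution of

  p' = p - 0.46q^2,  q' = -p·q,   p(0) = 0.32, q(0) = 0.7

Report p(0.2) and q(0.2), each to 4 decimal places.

Euler on (p,q): p_{n+1} = p_n + h·p', q_{n+1} = q_n + h·q'.
0.000000: (0.320000, 0.700000); f=(0.094600, -0.224000) → (0.338920, 0.655200)
(p(0.2), q(0.2)) ≈ (0.3389, 0.6552)

0.3389, 0.6552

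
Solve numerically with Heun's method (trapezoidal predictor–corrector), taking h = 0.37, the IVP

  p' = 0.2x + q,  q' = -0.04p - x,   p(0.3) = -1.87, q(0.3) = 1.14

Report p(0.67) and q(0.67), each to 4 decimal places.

Heun on (p,q): k1 = f(x_n, state_n); k2 = f(x_n + h, state_n + h·k1); state_{n+1} = state_n + (h/2)·(k1 + k2).
0.300000: (-1.870000, 1.140000)
  k1 = (1.200000, -0.225200)
  predictor → (-1.426000, 1.056676)
  k2 = (1.190676, -0.612960)
  → (-1.427725, 0.984940)
(p(0.67), q(0.67)) ≈ (-1.4277, 0.9849)

-1.4277, 0.9849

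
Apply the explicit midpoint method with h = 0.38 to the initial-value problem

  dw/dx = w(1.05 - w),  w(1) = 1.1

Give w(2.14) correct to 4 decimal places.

1.0654

Midpoint: k1 = f(x_n, w_n); k2 = f(x_n + h/2, w_n + (h/2)·k1); w_{n+1} = w_n + h·k2.
x=1.000000, w=1.100000:
  k1 = f(1.000000, 1.100000) = -0.055000
  k2 = f(1.190000, 1.089550) = -0.043092
  w ← 1.100000 + 0.38·(-0.043092) = 1.083625
x=1.380000, w=1.083625:
  k1 = f(1.380000, 1.083625) = -0.036437
  k2 = f(1.570000, 1.076702) = -0.028750
  w ← 1.083625 + 0.38·(-0.028750) = 1.072700
x=1.760000, w=1.072700:
  k1 = f(1.760000, 1.072700) = -0.024350
  k2 = f(1.950000, 1.068073) = -0.019304
  w ← 1.072700 + 0.38·(-0.019304) = 1.065365
w(2.14) ≈ 1.0654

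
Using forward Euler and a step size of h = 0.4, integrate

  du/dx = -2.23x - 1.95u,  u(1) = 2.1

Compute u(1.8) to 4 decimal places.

Euler: u_{n+1} = u_n + h·f(x_n, u_n).
x=1.000000, u=2.100000: f=-6.325000 → u ← 2.100000 + 0.4·(-6.325000) = -0.430000
x=1.400000, u=-0.430000: f=-2.283500 → u ← -0.430000 + 0.4·(-2.283500) = -1.343400
u(1.8) ≈ -1.3434

-1.3434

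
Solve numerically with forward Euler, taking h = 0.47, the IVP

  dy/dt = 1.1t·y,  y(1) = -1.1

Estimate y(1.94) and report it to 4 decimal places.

Euler: y_{n+1} = y_n + h·f(t_n, y_n).
t=1.000000, y=-1.100000: f=-1.210000 → y ← -1.100000 + 0.47·(-1.210000) = -1.668700
t=1.470000, y=-1.668700: f=-2.698288 → y ← -1.668700 + 0.47·(-2.698288) = -2.936895
y(1.94) ≈ -2.9369

-2.9369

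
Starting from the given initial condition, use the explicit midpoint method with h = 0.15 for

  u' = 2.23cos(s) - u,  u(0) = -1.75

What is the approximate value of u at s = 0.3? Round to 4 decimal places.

Midpoint: k1 = f(s_n, u_n); k2 = f(s_n + h/2, u_n + (h/2)·k1); u_{n+1} = u_n + h·k2.
s=0.000000, u=-1.750000:
  k1 = f(0.000000, -1.750000) = 3.980000
  k2 = f(0.075000, -1.451500) = 3.675231
  u ← -1.750000 + 0.15·3.675231 = -1.198715
s=0.150000, u=-1.198715:
  k1 = f(0.150000, -1.198715) = 3.403675
  k2 = f(0.225000, -0.943440) = 3.117231
  u ← -1.198715 + 0.15·3.117231 = -0.731131
u(0.3) ≈ -0.7311

-0.7311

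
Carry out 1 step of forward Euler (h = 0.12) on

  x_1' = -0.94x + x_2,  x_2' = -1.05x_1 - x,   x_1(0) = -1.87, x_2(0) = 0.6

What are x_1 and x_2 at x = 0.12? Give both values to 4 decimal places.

-1.7980, 0.8356

Euler on (x_1,x_2): x_1_{n+1} = x_1_n + h·x_1', x_2_{n+1} = x_2_n + h·x_2'.
0.000000: (-1.870000, 0.600000); f=(0.600000, 1.963500) → (-1.798000, 0.835620)
(x_1(0.12), x_2(0.12)) ≈ (-1.7980, 0.8356)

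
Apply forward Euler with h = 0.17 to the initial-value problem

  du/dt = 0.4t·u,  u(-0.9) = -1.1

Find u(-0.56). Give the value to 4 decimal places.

Euler: u_{n+1} = u_n + h·f(t_n, u_n).
t=-0.900000, u=-1.100000: f=0.396000 → u ← -1.100000 + 0.17·0.396000 = -1.032680
t=-0.730000, u=-1.032680: f=0.301543 → u ← -1.032680 + 0.17·0.301543 = -0.981418
u(-0.56) ≈ -0.9814

-0.9814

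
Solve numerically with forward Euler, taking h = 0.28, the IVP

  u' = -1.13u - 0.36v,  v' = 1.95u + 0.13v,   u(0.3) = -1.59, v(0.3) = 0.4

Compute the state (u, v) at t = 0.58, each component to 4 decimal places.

Euler on (u,v): u_{n+1} = u_n + h·u', v_{n+1} = v_n + h·v'.
0.300000: (-1.590000, 0.400000); f=(1.652700, -3.048500) → (-1.127244, -0.453580)
(u(0.58), v(0.58)) ≈ (-1.1272, -0.4536)

-1.1272, -0.4536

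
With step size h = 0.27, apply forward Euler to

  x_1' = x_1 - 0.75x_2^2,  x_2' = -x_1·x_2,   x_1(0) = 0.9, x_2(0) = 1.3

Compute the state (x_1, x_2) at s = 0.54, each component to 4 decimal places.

0.8209, 0.7713

Euler on (x_1,x_2): x_1_{n+1} = x_1_n + h·x_1', x_2_{n+1} = x_2_n + h·x_2'.
0.000000: (0.900000, 1.300000); f=(-0.367500, -1.170000) → (0.800775, 0.984100)
0.270000: (0.800775, 0.984100); f=(0.074435, -0.788043) → (0.820873, 0.771328)
(x_1(0.54), x_2(0.54)) ≈ (0.8209, 0.7713)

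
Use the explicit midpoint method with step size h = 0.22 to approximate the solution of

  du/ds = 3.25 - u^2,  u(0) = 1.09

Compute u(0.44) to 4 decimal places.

Midpoint: k1 = f(s_n, u_n); k2 = f(s_n + h/2, u_n + (h/2)·k1); u_{n+1} = u_n + h·k2.
s=0.000000, u=1.090000:
  k1 = f(0.000000, 1.090000) = 2.061900
  k2 = f(0.110000, 1.316809) = 1.516014
  u ← 1.090000 + 0.22·1.516014 = 1.423523
s=0.220000, u=1.423523:
  k1 = f(0.220000, 1.423523) = 1.223582
  k2 = f(0.330000, 1.558117) = 0.822271
  u ← 1.423523 + 0.22·0.822271 = 1.604423
u(0.44) ≈ 1.6044

1.6044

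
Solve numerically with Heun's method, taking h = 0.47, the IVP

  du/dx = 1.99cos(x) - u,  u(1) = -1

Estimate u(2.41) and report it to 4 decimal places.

-0.7180

Heun: k1 = f(x_n, u_n); k2 = f(x_n + h, u_n + h·k1); u_{n+1} = u_n + (h/2)·(k1 + k2).
x=1.000000, u=-1.000000:
  k1 = f(1.000000, -1.000000) = 2.075202
  k2 = f(1.470000, -0.024655) = 0.224900
  u ← -1.000000 + (0.47/2)·(2.075202 + 0.224900) = -0.459476
x=1.470000, u=-0.459476:
  k1 = f(1.470000, -0.459476) = 0.659721
  k2 = f(1.940000, -0.149407) = -0.568730
  u ← -0.459476 + (0.47/2)·(0.659721 + (-0.568730)) = -0.438093
x=1.940000, u=-0.438093:
  k1 = f(1.940000, -0.438093) = -0.280044
  k2 = f(2.410000, -0.569714) = -0.911068
  u ← -0.438093 + (0.47/2)·(-0.280044 + (-0.911068)) = -0.718004
u(2.41) ≈ -0.7180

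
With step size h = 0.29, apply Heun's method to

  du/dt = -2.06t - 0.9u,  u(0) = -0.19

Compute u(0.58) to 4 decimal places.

-0.4178

Heun: k1 = f(t_n, u_n); k2 = f(t_n + h, u_n + h·k1); u_{n+1} = u_n + (h/2)·(k1 + k2).
t=0.000000, u=-0.190000:
  k1 = f(0.000000, -0.190000) = 0.171000
  k2 = f(0.290000, -0.140410) = -0.471031
  u ← -0.190000 + (0.29/2)·(0.171000 + (-0.471031)) = -0.233504
t=0.290000, u=-0.233504:
  k1 = f(0.290000, -0.233504) = -0.387246
  k2 = f(0.580000, -0.345806) = -0.883575
  u ← -0.233504 + (0.29/2)·(-0.387246 + (-0.883575)) = -0.417773
u(0.58) ≈ -0.4178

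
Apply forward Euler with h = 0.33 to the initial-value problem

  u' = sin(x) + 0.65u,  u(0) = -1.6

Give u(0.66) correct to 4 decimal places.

Euler: u_{n+1} = u_n + h·f(x_n, u_n).
x=0.000000, u=-1.600000: f=-1.040000 → u ← -1.600000 + 0.33·(-1.040000) = -1.943200
x=0.330000, u=-1.943200: f=-0.939037 → u ← -1.943200 + 0.33·(-0.939037) = -2.253082
u(0.66) ≈ -2.2531

-2.2531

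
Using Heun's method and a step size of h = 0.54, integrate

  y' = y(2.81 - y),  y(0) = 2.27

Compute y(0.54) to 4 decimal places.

2.5044

Heun: k1 = f(t_n, y_n); k2 = f(t_n + h, y_n + h·k1); y_{n+1} = y_n + (h/2)·(k1 + k2).
t=0.000000, y=2.270000:
  k1 = f(0.000000, 2.270000) = 1.225800
  k2 = f(0.540000, 2.931932) = -0.357496
  y ← 2.270000 + (0.54/2)·(1.225800 + (-0.357496)) = 2.504442
y(0.54) ≈ 2.5044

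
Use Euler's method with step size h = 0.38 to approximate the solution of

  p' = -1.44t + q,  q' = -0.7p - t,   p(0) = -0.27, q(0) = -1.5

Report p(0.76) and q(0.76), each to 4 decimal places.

Euler on (p,q): p_{n+1} = p_n + h·p', q_{n+1} = q_n + h·q'.
0.000000: (-0.270000, -1.500000); f=(-1.500000, 0.189000) → (-0.840000, -1.428180)
0.380000: (-0.840000, -1.428180); f=(-1.975380, 0.208000) → (-1.590644, -1.349140)
(p(0.76), q(0.76)) ≈ (-1.5906, -1.3491)

-1.5906, -1.3491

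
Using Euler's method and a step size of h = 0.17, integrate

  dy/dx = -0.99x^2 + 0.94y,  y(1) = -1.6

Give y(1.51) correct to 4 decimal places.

-3.2919

Euler: y_{n+1} = y_n + h·f(x_n, y_n).
x=1.000000, y=-1.600000: f=-2.494000 → y ← -1.600000 + 0.17·(-2.494000) = -2.023980
x=1.170000, y=-2.023980: f=-3.257752 → y ← -2.023980 + 0.17·(-3.257752) = -2.577798
x=1.340000, y=-2.577798: f=-4.200774 → y ← -2.577798 + 0.17·(-4.200774) = -3.291929
y(1.51) ≈ -3.2919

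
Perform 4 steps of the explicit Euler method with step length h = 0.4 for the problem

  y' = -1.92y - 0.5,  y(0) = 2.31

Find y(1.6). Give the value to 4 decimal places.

-0.2530

Euler: y_{n+1} = y_n + h·f(x_n, y_n).
x=0.000000, y=2.310000: f=-4.935200 → y ← 2.310000 + 0.4·(-4.935200) = 0.335920
x=0.400000, y=0.335920: f=-1.144966 → y ← 0.335920 + 0.4·(-1.144966) = -0.122067
x=0.800000, y=-0.122067: f=-0.265632 → y ← -0.122067 + 0.4·(-0.265632) = -0.228319
x=1.200000, y=-0.228319: f=-0.061627 → y ← -0.228319 + 0.4·(-0.061627) = -0.252970
y(1.6) ≈ -0.2530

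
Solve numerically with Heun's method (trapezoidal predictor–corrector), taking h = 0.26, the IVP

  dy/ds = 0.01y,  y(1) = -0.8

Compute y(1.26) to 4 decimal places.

-0.8021

Heun: k1 = f(s_n, y_n); k2 = f(s_n + h, y_n + h·k1); y_{n+1} = y_n + (h/2)·(k1 + k2).
s=1.000000, y=-0.800000:
  k1 = f(1.000000, -0.800000) = -0.008000
  k2 = f(1.260000, -0.802080) = -0.008021
  y ← -0.800000 + (0.26/2)·(-0.008000 + (-0.008021)) = -0.802083
y(1.26) ≈ -0.8021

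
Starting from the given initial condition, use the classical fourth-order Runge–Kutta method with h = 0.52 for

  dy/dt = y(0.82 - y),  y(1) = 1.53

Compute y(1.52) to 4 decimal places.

1.1769

RK4: k1 = f(t_n, y_n); k2 = f(t_n + h/2, y_n + (h/2)·k1); k3 = f(t_n + h/2, y_n + (h/2)·k2); k4 = f(t_n + h, y_n + h·k3); y_{n+1} = y_n + (h/6)·(k1 + 2k2 + 2k3 + k4).
t=1.000000, y=1.530000:
  k1 = f(1.000000, 1.530000) = -1.086300
  k2 = f(1.260000, 1.247562) = -0.533410
  k3 = f(1.260000, 1.391313) = -0.794876
  k4 = f(1.520000, 1.116665) = -0.331275
  y ← 1.530000 + (0.52/6)·(k1 + 2k2 + 2k3 + k4) = 1.176907
y(1.52) ≈ 1.1769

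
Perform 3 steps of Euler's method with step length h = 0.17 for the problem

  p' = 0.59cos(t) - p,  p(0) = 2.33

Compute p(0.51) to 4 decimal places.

Euler: p_{n+1} = p_n + h·f(t_n, p_n).
t=0.000000, p=2.330000: f=-1.740000 → p ← 2.330000 + 0.17·(-1.740000) = 2.034200
t=0.170000, p=2.034200: f=-1.452705 → p ← 2.034200 + 0.17·(-1.452705) = 1.787240
t=0.340000, p=1.787240: f=-1.231015 → p ← 1.787240 + 0.17·(-1.231015) = 1.577968
p(0.51) ≈ 1.5780

1.5780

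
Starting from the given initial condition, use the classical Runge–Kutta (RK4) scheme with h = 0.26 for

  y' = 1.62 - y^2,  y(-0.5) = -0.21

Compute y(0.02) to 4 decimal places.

RK4: k1 = f(x_n, y_n); k2 = f(x_n + h/2, y_n + (h/2)·k1); k3 = f(x_n + h/2, y_n + (h/2)·k2); k4 = f(x_n + h, y_n + h·k3); y_{n+1} = y_n + (h/6)·(k1 + 2k2 + 2k3 + k4).
x=-0.500000, y=-0.210000:
  k1 = f(-0.500000, -0.210000) = 1.575900
  k2 = f(-0.370000, -0.005133) = 1.619974
  k3 = f(-0.370000, 0.000597) = 1.620000
  k4 = f(-0.240000, 0.211200) = 1.575395
  y ← -0.210000 + (0.26/6)·(k1 + 2k2 + 2k3 + k4) = 0.207354
x=-0.240000, y=0.207354:
  k1 = f(-0.240000, 0.207354) = 1.577004
  k2 = f(-0.110000, 0.412364) = 1.449956
  k3 = f(-0.110000, 0.395848) = 1.463304
  k4 = f(0.020000, 0.587813) = 1.274476
  y ← 0.207354 + (0.26/6)·(k1 + 2k2 + 2k3 + k4) = 0.583400
y(0.02) ≈ 0.5834

0.5834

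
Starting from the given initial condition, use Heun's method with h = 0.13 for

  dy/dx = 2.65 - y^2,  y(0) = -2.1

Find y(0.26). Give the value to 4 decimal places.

Heun: k1 = f(x_n, y_n); k2 = f(x_n + h, y_n + h·k1); y_{n+1} = y_n + (h/2)·(k1 + k2).
x=0.000000, y=-2.100000:
  k1 = f(0.000000, -2.100000) = -1.760000
  k2 = f(0.130000, -2.328800) = -2.773309
  y ← -2.100000 + (0.13/2)·(-1.760000 + (-2.773309)) = -2.394665
x=0.130000, y=-2.394665:
  k1 = f(0.130000, -2.394665) = -3.084421
  k2 = f(0.260000, -2.795640) = -5.165602
  y ← -2.394665 + (0.13/2)·(-3.084421 + (-5.165602)) = -2.930917
y(0.26) ≈ -2.9309

-2.9309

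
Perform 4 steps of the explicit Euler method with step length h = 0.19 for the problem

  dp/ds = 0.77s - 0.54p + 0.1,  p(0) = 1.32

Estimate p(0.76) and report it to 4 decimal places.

1.0768

Euler: p_{n+1} = p_n + h·f(s_n, p_n).
s=0.000000, p=1.320000: f=-0.612800 → p ← 1.320000 + 0.19·(-0.612800) = 1.203568
s=0.190000, p=1.203568: f=-0.403627 → p ← 1.203568 + 0.19·(-0.403627) = 1.126879
s=0.380000, p=1.126879: f=-0.215915 → p ← 1.126879 + 0.19·(-0.215915) = 1.085855
s=0.570000, p=1.085855: f=-0.047462 → p ← 1.085855 + 0.19·(-0.047462) = 1.076837
p(0.76) ≈ 1.0768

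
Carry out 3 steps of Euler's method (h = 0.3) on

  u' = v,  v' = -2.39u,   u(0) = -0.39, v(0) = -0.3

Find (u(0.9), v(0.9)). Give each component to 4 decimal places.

-0.3890, 0.6723

Euler on (u,v): u_{n+1} = u_n + h·u', v_{n+1} = v_n + h·v'.
0.000000: (-0.390000, -0.300000); f=(-0.300000, 0.932100) → (-0.480000, -0.020370)
0.300000: (-0.480000, -0.020370); f=(-0.020370, 1.147200) → (-0.486111, 0.323790)
0.600000: (-0.486111, 0.323790); f=(0.323790, 1.161805) → (-0.388974, 0.672332)
(u(0.9), v(0.9)) ≈ (-0.3890, 0.6723)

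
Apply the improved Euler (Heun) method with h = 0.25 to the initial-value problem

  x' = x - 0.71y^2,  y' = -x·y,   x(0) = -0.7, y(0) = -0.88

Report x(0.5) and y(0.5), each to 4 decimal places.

Heun on (x,y): k1 = f(t_n, state_n); k2 = f(t_n + h, state_n + h·k1); state_{n+1} = state_n + (h/2)·(k1 + k2).
0.000000: (-0.700000, -0.880000)
  k1 = (-1.249824, -0.616000)
  predictor → (-1.012456, -1.034000)
  k2 = (-1.771557, -1.046880)
  → (-1.077673, -1.087860)
0.250000: (-1.077673, -1.087860)
  k1 = (-1.917914, -1.172357)
  predictor → (-1.557151, -1.380949)
  k2 = (-2.911136, -2.150347)
  → (-1.681304, -1.503198)
(x(0.5), y(0.5)) ≈ (-1.6813, -1.5032)

-1.6813, -1.5032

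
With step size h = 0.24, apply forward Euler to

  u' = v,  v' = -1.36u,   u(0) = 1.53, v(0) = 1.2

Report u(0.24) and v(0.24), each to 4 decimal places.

Euler on (u,v): u_{n+1} = u_n + h·u', v_{n+1} = v_n + h·v'.
0.000000: (1.530000, 1.200000); f=(1.200000, -2.080800) → (1.818000, 0.700608)
(u(0.24), v(0.24)) ≈ (1.8180, 0.7006)

1.8180, 0.7006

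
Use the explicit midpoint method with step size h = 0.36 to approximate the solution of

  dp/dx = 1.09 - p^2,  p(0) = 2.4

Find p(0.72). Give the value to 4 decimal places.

1.5507

Midpoint: k1 = f(x_n, p_n); k2 = f(x_n + h/2, p_n + (h/2)·k1); p_{n+1} = p_n + h·k2.
x=0.000000, p=2.400000:
  k1 = f(0.000000, 2.400000) = -4.670000
  k2 = f(0.180000, 1.559400) = -1.341728
  p ← 2.400000 + 0.36·(-1.341728) = 1.916978
x=0.360000, p=1.916978:
  k1 = f(0.360000, 1.916978) = -2.584804
  k2 = f(0.540000, 1.451713) = -1.017471
  p ← 1.916978 + 0.36·(-1.017471) = 1.550688
p(0.72) ≈ 1.5507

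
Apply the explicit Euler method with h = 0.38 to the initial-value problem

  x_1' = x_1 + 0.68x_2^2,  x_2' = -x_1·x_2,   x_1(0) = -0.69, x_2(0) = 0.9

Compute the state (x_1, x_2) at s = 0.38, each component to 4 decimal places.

Euler on (x_1,x_2): x_1_{n+1} = x_1_n + h·x_1', x_2_{n+1} = x_2_n + h·x_2'.
0.000000: (-0.690000, 0.900000); f=(-0.139200, 0.621000) → (-0.742896, 1.135980)
(x_1(0.38), x_2(0.38)) ≈ (-0.7429, 1.1360)

-0.7429, 1.1360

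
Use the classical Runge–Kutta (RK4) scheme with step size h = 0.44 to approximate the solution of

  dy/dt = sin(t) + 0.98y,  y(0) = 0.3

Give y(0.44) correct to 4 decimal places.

RK4: k1 = f(t_n, y_n); k2 = f(t_n + h/2, y_n + (h/2)·k1); k3 = f(t_n + h/2, y_n + (h/2)·k2); k4 = f(t_n + h, y_n + h·k3); y_{n+1} = y_n + (h/6)·(k1 + 2k2 + 2k3 + k4).
t=0.000000, y=0.300000:
  k1 = f(0.000000, 0.300000) = 0.294000
  k2 = f(0.220000, 0.364680) = 0.575616
  k3 = f(0.220000, 0.426636) = 0.636332
  k4 = f(0.440000, 0.579986) = 0.994326
  y ← 0.300000 + (0.44/6)·(k1 + 2k2 + 2k3 + k4) = 0.572230
y(0.44) ≈ 0.5722

0.5722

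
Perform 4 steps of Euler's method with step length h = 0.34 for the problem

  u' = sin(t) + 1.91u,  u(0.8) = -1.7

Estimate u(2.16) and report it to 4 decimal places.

-9.7592

Euler: u_{n+1} = u_n + h·f(t_n, u_n).
t=0.800000, u=-1.700000: f=-2.529644 → u ← -1.700000 + 0.34·(-2.529644) = -2.560079
t=1.140000, u=-2.560079: f=-3.981117 → u ← -2.560079 + 0.34·(-3.981117) = -3.913659
t=1.480000, u=-3.913659: f=-6.479207 → u ← -3.913659 + 0.34·(-6.479207) = -6.116589
t=1.820000, u=-6.116589: f=-10.713576 → u ← -6.116589 + 0.34·(-10.713576) = -9.759205
u(2.16) ≈ -9.7592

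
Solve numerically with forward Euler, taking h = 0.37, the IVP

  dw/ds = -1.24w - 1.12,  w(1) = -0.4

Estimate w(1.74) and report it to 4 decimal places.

Euler: w_{n+1} = w_n + h·f(s_n, w_n).
s=1.000000, w=-0.400000: f=-0.624000 → w ← -0.400000 + 0.37·(-0.624000) = -0.630880
s=1.370000, w=-0.630880: f=-0.337709 → w ← -0.630880 + 0.37·(-0.337709) = -0.755832
w(1.74) ≈ -0.7558

-0.7558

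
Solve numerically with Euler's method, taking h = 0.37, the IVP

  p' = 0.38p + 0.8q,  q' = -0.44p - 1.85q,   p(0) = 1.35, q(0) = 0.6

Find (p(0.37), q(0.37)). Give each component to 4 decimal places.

1.7174, -0.0305

Euler on (p,q): p_{n+1} = p_n + h·p', q_{n+1} = q_n + h·q'.
0.000000: (1.350000, 0.600000); f=(0.993000, -1.704000) → (1.717410, -0.030480)
(p(0.37), q(0.37)) ≈ (1.7174, -0.0305)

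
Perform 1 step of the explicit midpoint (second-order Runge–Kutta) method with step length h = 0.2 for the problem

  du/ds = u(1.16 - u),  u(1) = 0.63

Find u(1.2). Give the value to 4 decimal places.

0.6959

Midpoint: k1 = f(s_n, u_n); k2 = f(s_n + h/2, u_n + (h/2)·k1); u_{n+1} = u_n + h·k2.
s=1.000000, u=0.630000:
  k1 = f(1.000000, 0.630000) = 0.333900
  k2 = f(1.100000, 0.663390) = 0.329446
  u ← 0.630000 + 0.2·0.329446 = 0.695889
u(1.2) ≈ 0.6959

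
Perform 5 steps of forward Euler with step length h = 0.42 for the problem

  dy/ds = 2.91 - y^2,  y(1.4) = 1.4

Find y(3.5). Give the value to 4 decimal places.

Euler: y_{n+1} = y_n + h·f(s_n, y_n).
s=1.400000, y=1.400000: f=0.950000 → y ← 1.400000 + 0.42·0.950000 = 1.799000
s=1.820000, y=1.799000: f=-0.326401 → y ← 1.799000 + 0.42·(-0.326401) = 1.661912
s=2.240000, y=1.661912: f=0.148050 → y ← 1.661912 + 0.42·0.148050 = 1.724093
s=2.660000, y=1.724093: f=-0.062495 → y ← 1.724093 + 0.42·(-0.062495) = 1.697845
s=3.080000, y=1.697845: f=0.027324 → y ← 1.697845 + 0.42·0.027324 = 1.709321
y(3.5) ≈ 1.7093

1.7093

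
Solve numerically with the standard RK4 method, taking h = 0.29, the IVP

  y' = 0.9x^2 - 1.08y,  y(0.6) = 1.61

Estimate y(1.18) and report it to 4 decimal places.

RK4: k1 = f(x_n, y_n); k2 = f(x_n + h/2, y_n + (h/2)·k1); k3 = f(x_n + h/2, y_n + (h/2)·k2); k4 = f(x_n + h, y_n + h·k3); y_{n+1} = y_n + (h/6)·(k1 + 2k2 + 2k3 + k4).
x=0.600000, y=1.610000:
  k1 = f(0.600000, 1.610000) = -1.414800
  k2 = f(0.745000, 1.404854) = -1.017720
  k3 = f(0.745000, 1.462431) = -1.079903
  k4 = f(0.890000, 1.296828) = -0.687685
  y ← 1.610000 + (0.29/6)·(k1 + 2k2 + 2k3 + k4) = 1.305610
x=0.890000, y=1.305610:
  k1 = f(0.890000, 1.305610) = -0.697169
  k2 = f(1.035000, 1.204520) = -0.336779
  k3 = f(1.035000, 1.256777) = -0.393216
  k4 = f(1.180000, 1.191577) = -0.033743
  y ← 1.305610 + (0.29/6)·(k1 + 2k2 + 2k3 + k4) = 1.199716
y(1.18) ≈ 1.1997

1.1997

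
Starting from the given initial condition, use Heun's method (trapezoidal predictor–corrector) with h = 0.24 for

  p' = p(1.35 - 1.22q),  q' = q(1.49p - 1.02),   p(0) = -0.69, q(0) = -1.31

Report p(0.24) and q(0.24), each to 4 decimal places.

-1.2399, -0.7662

Heun on (p,q): k1 = f(t_n, state_n); k2 = f(t_n + h, state_n + h·k1); state_{n+1} = state_n + (h/2)·(k1 + k2).
0.000000: (-0.690000, -1.310000)
  k1 = (-2.034258, 2.683011)
  predictor → (-1.178222, -0.666077)
  k2 = (-2.548040, 1.848731)
  → (-1.239876, -0.766191)
(p(0.24), q(0.24)) ≈ (-1.2399, -0.7662)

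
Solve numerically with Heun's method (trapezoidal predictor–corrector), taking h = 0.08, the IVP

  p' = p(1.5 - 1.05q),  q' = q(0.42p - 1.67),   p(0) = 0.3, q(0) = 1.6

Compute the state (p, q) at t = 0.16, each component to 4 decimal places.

Heun on (p,q): k1 = f(t_n, state_n); k2 = f(t_n + h, state_n + h·k1); state_{n+1} = state_n + (h/2)·(k1 + k2).
0.000000: (0.300000, 1.600000)
  k1 = (-0.054000, -2.470400)
  predictor → (0.295680, 1.402368)
  k2 = (0.008135, -2.167801)
  → (0.298165, 1.414472)
0.080000: (0.298165, 1.414472)
  k1 = (0.004414, -2.185035)
  predictor → (0.298519, 1.239669)
  k2 = (0.059210, -1.914821)
  → (0.300710, 1.250478)
(p(0.16), q(0.16)) ≈ (0.3007, 1.2505)

0.3007, 1.2505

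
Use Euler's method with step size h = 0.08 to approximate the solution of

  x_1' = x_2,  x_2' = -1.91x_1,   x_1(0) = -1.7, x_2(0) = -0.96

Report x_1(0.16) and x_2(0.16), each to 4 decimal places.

Euler on (x_1,x_2): x_1_{n+1} = x_1_n + h·x_1', x_2_{n+1} = x_2_n + h·x_2'.
0.000000: (-1.700000, -0.960000); f=(-0.960000, 3.247000) → (-1.776800, -0.700240)
0.080000: (-1.776800, -0.700240); f=(-0.700240, 3.393688) → (-1.832819, -0.428745)
(x_1(0.16), x_2(0.16)) ≈ (-1.8328, -0.4287)

-1.8328, -0.4287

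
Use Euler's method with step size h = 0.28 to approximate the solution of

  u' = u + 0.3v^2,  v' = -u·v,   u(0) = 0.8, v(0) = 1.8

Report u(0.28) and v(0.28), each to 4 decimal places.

1.2962, 1.3968

Euler on (u,v): u_{n+1} = u_n + h·u', v_{n+1} = v_n + h·v'.
0.000000: (0.800000, 1.800000); f=(1.772000, -1.440000) → (1.296160, 1.396800)
(u(0.28), v(0.28)) ≈ (1.2962, 1.3968)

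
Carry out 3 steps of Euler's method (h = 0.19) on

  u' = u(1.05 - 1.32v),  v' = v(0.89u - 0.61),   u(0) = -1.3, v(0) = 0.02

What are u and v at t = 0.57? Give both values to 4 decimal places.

-2.2242, 0.0047

Euler on (u,v): u_{n+1} = u_n + h·u', v_{n+1} = v_n + h·v'.
0.000000: (-1.300000, 0.020000); f=(-1.330680, -0.035340) → (-1.552829, 0.013285)
0.190000: (-1.552829, 0.013285); f=(-1.603239, -0.026465) → (-1.857445, 0.008257)
0.380000: (-1.857445, 0.008257); f=(-1.930072, -0.018687) → (-2.224158, 0.004707)
(u(0.57), v(0.57)) ≈ (-2.2242, 0.0047)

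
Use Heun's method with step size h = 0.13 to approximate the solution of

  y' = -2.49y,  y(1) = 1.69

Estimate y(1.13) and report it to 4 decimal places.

1.2315

Heun: k1 = f(x_n, y_n); k2 = f(x_n + h, y_n + h·k1); y_{n+1} = y_n + (h/2)·(k1 + k2).
x=1.000000, y=1.690000:
  k1 = f(1.000000, 1.690000) = -4.208100
  k2 = f(1.130000, 1.142947) = -2.845938
  y ← 1.690000 + (0.13/2)·(-4.208100 + (-2.845938)) = 1.231488
y(1.13) ≈ 1.2315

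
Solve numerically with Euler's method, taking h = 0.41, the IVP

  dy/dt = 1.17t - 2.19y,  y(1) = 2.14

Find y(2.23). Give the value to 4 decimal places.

Euler: y_{n+1} = y_n + h·f(t_n, y_n).
t=1.000000, y=2.140000: f=-3.516600 → y ← 2.140000 + 0.41·(-3.516600) = 0.698194
t=1.410000, y=0.698194: f=0.120655 → y ← 0.698194 + 0.41·0.120655 = 0.747663
t=1.820000, y=0.747663: f=0.492019 → y ← 0.747663 + 0.41·0.492019 = 0.949390
y(2.23) ≈ 0.9494

0.9494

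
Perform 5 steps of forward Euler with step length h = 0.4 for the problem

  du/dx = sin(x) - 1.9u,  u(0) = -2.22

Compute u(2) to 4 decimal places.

Euler: u_{n+1} = u_n + h·f(x_n, u_n).
x=0.000000, u=-2.220000: f=4.218000 → u ← -2.220000 + 0.4·4.218000 = -0.532800
x=0.400000, u=-0.532800: f=1.401738 → u ← -0.532800 + 0.4·1.401738 = 0.027895
x=0.800000, u=0.027895: f=0.664355 → u ← 0.027895 + 0.4·0.664355 = 0.293637
x=1.200000, u=0.293637: f=0.374128 → u ← 0.293637 + 0.4·0.374128 = 0.443289
x=1.600000, u=0.443289: f=0.157325 → u ← 0.443289 + 0.4·0.157325 = 0.506219
u(2) ≈ 0.5062

0.5062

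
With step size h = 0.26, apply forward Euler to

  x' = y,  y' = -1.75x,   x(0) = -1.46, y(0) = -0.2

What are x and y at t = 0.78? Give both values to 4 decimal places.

-1.0917, 1.7853

Euler on (x,y): x_{n+1} = x_n + h·x', y_{n+1} = y_n + h·y'.
0.000000: (-1.460000, -0.200000); f=(-0.200000, 2.555000) → (-1.512000, 0.464300)
0.260000: (-1.512000, 0.464300); f=(0.464300, 2.646000) → (-1.391282, 1.152260)
0.520000: (-1.391282, 1.152260); f=(1.152260, 2.434743) → (-1.091694, 1.785293)
(x(0.78), y(0.78)) ≈ (-1.0917, 1.7853)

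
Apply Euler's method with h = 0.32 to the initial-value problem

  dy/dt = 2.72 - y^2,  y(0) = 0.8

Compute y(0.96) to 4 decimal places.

1.6493

Euler: y_{n+1} = y_n + h·f(t_n, y_n).
t=0.000000, y=0.800000: f=2.080000 → y ← 0.800000 + 0.32·2.080000 = 1.465600
t=0.320000, y=1.465600: f=0.572017 → y ← 1.465600 + 0.32·0.572017 = 1.648645
t=0.640000, y=1.648645: f=0.001969 → y ← 1.648645 + 0.32·0.001969 = 1.649275
y(0.96) ≈ 1.6493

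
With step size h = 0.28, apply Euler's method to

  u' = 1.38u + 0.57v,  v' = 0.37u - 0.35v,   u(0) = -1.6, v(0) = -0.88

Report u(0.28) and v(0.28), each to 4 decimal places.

Euler on (u,v): u_{n+1} = u_n + h·u', v_{n+1} = v_n + h·v'.
0.000000: (-1.600000, -0.880000); f=(-2.709600, -0.284000) → (-2.358688, -0.959520)
(u(0.28), v(0.28)) ≈ (-2.3587, -0.9595)

-2.3587, -0.9595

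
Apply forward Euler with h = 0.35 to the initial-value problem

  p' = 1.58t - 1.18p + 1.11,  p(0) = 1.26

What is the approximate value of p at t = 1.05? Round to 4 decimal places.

Euler: p_{n+1} = p_n + h·f(t_n, p_n).
t=0.000000, p=1.260000: f=-0.376800 → p ← 1.260000 + 0.35·(-0.376800) = 1.128120
t=0.350000, p=1.128120: f=0.331818 → p ← 1.128120 + 0.35·0.331818 = 1.244256
t=0.700000, p=1.244256: f=0.747777 → p ← 1.244256 + 0.35·0.747777 = 1.505979
p(1.05) ≈ 1.5060

1.5060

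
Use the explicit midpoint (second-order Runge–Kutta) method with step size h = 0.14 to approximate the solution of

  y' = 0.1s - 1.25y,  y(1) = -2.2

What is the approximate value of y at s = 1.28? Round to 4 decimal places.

Midpoint: k1 = f(s_n, y_n); k2 = f(s_n + h/2, y_n + (h/2)·k1); y_{n+1} = y_n + h·k2.
s=1.000000, y=-2.200000:
  k1 = f(1.000000, -2.200000) = 2.850000
  k2 = f(1.070000, -2.000500) = 2.607625
  y ← -2.200000 + 0.14·2.607625 = -1.834933
s=1.140000, y=-1.834933:
  k1 = f(1.140000, -1.834933) = 2.407666
  k2 = f(1.210000, -1.666396) = 2.203995
  y ← -1.834933 + 0.14·2.203995 = -1.526373
y(1.28) ≈ -1.5264

-1.5264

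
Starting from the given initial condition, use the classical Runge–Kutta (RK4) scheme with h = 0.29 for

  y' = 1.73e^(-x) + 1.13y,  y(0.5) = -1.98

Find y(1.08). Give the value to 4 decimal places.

-3.1402

RK4: k1 = f(x_n, y_n); k2 = f(x_n + h/2, y_n + (h/2)·k1); k3 = f(x_n + h/2, y_n + (h/2)·k2); k4 = f(x_n + h, y_n + h·k3); y_{n+1} = y_n + (h/6)·(k1 + 2k2 + 2k3 + k4).
x=0.500000, y=-1.980000:
  k1 = f(0.500000, -1.980000) = -1.188102
  k2 = f(0.645000, -2.152275) = -1.524404
  k3 = f(0.645000, -2.201039) = -1.579507
  k4 = f(0.790000, -2.438057) = -1.969853
  y ← -1.980000 + (0.29/6)·(k1 + 2k2 + 2k3 + k4) = -2.432679
x=0.790000, y=-2.432679:
  k1 = f(0.790000, -2.432679) = -1.963776
  k2 = f(0.935000, -2.717427) = -2.391519
  k3 = f(0.935000, -2.779450) = -2.461604
  k4 = f(1.080000, -3.146545) = -2.968095
  y ← -2.432679 + (0.29/6)·(k1 + 2k2 + 2k3 + k4) = -3.140188
y(1.08) ≈ -3.1402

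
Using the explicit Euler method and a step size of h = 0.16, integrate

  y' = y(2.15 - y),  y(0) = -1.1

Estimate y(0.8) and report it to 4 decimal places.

Euler: y_{n+1} = y_n + h·f(t_n, y_n).
t=0.000000, y=-1.100000: f=-3.575000 → y ← -1.100000 + 0.16·(-3.575000) = -1.672000
t=0.160000, y=-1.672000: f=-6.390384 → y ← -1.672000 + 0.16·(-6.390384) = -2.694461
t=0.320000, y=-2.694461: f=-13.053215 → y ← -2.694461 + 0.16·(-13.053215) = -4.782976
t=0.480000, y=-4.782976: f=-33.160255 → y ← -4.782976 + 0.16·(-33.160255) = -10.088617
t=0.640000, y=-10.088617: f=-123.470710 → y ← -10.088617 + 0.16·(-123.470710) = -29.843930
y(0.8) ≈ -29.8439

-29.8439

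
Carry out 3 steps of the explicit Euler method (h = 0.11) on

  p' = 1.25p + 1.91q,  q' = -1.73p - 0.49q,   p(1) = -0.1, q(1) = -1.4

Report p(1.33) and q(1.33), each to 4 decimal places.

Euler on (p,q): p_{n+1} = p_n + h·p', q_{n+1} = q_n + h·q'.
1.000000: (-0.100000, -1.400000); f=(-2.799000, 0.859000) → (-0.407890, -1.305510)
1.110000: (-0.407890, -1.305510); f=(-3.003387, 1.345350) → (-0.738263, -1.157522)
1.220000: (-0.738263, -1.157522); f=(-3.133694, 1.844380) → (-1.082969, -0.954640)
(p(1.33), q(1.33)) ≈ (-1.0830, -0.9546)

-1.0830, -0.9546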